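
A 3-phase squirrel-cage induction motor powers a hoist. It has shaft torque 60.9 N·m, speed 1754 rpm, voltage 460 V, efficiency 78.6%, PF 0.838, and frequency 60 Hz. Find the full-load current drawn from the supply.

21.3 A

ω = 2π×1754/60 = 183.7 rad/s; P_out = τω = 60.9 × 183.7 = 11187 W
P_in = P_out / η = 11187 / 0.786 = 14233 W
I_L = P_in / (√3·V_L·cosφ) = 14233 / (1.732 × 460 × 0.838) = 21.3 A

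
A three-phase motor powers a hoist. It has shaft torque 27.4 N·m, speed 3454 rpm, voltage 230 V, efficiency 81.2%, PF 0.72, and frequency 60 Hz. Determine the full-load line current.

42.6 A

ω = 2π×3454/60 = 361.7 rad/s; P_out = τω = 27.4 × 361.7 = 9911 W
P_in = P_out / η = 9911 / 0.812 = 12206 W
I_L = P_in / (√3·V_L·cosφ) = 12206 / (1.732 × 230 × 0.72) = 42.6 A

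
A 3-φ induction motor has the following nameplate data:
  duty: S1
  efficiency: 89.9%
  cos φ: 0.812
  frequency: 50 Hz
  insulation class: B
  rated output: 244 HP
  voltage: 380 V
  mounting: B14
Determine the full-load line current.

379 A

P_out = 244 × 746 = 182024 W
P_in = P_out / η = 182024 / 0.899 = 202474 W
I_L = P_in / (√3·V_L·cosφ) = 202474 / (1.732 × 380 × 0.812) = 379 A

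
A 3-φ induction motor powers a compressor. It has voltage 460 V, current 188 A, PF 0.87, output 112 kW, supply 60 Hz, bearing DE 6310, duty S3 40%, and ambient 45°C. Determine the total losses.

18300 W

P_in = √3·V·I·cosφ = 1.732×460×188×0.87 = 130312 W
P_out = 112000 W
Losses = P_in − P_out = 130312 − 112000 = 18312 W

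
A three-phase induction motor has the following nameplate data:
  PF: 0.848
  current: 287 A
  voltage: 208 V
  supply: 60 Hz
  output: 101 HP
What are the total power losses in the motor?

P_in = √3·V·I·cosφ = 1.732×208×287×0.848 = 87678 W
P_out = 101×746 = 75346 W
Losses = P_in − P_out = 87678 − 75346 = 12332 W

12.3 kW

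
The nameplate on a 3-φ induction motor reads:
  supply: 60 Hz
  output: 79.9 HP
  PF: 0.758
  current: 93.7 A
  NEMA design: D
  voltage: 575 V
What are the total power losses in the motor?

11.1 kW

P_in = √3·V·I·cosφ = 1.732×575×93.7×0.758 = 70733 W
P_out = 79.9×746 = 59605 W
Losses = P_in − P_out = 70733 − 59605 = 11128 W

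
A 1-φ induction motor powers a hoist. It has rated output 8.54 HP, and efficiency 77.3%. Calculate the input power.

P_out = 8.54 × 746 = 6371 W
P_in = P_out/η = 6371/0.773 = 8242 W = 8.24 kW

8.24 kW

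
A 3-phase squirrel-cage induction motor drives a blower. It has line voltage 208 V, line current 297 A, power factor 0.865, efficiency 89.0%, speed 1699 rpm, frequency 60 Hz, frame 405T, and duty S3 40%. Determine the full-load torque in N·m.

463 N·m

P_in = √3·V·I·cosφ = 1.732 × 208 × 297 × 0.865 = 92552 W
P_out = η·P_in = 0.89 × 92552 = 82371 W
n = 1699 rpm
ω = 2π×1699/60 = 177.9 rad/s
τ = P_out/ω = 82371/177.9 = 463 N·m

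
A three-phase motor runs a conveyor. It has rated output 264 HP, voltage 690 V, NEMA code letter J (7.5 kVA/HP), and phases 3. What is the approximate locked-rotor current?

S_LR = 7.5 × 264 = 1980 kVA
I_LR = S_LR/(√3·V_L) = 1980000/(1.732×690) = 1660 A

1660 A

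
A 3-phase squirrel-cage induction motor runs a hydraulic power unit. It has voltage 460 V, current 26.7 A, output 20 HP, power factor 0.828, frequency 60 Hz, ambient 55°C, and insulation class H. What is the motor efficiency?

84.7 %

P_out = 20 × 746 = 14920 W
P_in = √3·V_L·I_L·cosφ = 1.732 × 460 × 26.7 × 0.828 = 17614 W
η = P_out / P_in = 14920 / 17614 = 0.847 = 84.7%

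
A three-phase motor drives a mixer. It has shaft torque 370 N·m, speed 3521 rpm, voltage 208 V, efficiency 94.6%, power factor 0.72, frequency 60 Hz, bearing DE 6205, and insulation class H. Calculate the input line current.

556 A

ω = 2π×3521/60 = 368.7 rad/s; P_out = τω = 370 × 368.7 = 136419 W
P_in = P_out / η = 136419 / 0.946 = 144206 W
I_L = P_in / (√3·V_L·cosφ) = 144206 / (1.732 × 208 × 0.72) = 556 A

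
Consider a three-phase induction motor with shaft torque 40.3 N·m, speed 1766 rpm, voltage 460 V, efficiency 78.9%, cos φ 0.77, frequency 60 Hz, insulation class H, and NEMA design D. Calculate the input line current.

ω = 2π×1766/60 = 184.9 rad/s; P_out = τω = 40.3 × 184.9 = 7451 W
P_in = P_out / η = 7451 / 0.789 = 9444 W
I_L = P_in / (√3·V_L·cosφ) = 9444 / (1.732 × 460 × 0.77) = 15.4 A

15.4 A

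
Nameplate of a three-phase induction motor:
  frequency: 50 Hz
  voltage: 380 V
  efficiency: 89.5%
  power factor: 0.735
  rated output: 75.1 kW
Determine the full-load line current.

173 A

P_out = 75.1 kW = 75100 W
P_in = P_out / η = 75100 / 0.895 = 83911 W
I_L = P_in / (√3·V_L·cosφ) = 83911 / (1.732 × 380 × 0.735) = 173 A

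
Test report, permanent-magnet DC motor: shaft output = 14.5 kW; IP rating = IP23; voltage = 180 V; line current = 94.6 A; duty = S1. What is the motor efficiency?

85.2 %

P_out = 14.5 kW = 14500 W
P_in = V·I = 180 × 94.6 = 17028 W
η = P_out / P_in = 14500 / 17028 = 0.852 = 85.2%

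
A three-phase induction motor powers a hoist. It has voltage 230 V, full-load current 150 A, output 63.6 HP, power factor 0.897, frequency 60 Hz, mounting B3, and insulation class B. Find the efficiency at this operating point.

P_out = 63.6 × 746 = 47446 W
P_in = √3·V_L·I_L·cosφ = 1.732 × 230 × 150 × 0.897 = 53599 W
η = P_out / P_in = 47446 / 53599 = 0.885 = 88.5%

88.5 %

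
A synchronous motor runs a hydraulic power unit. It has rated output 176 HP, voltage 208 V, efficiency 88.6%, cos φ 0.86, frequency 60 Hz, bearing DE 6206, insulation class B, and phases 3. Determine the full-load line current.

478 A

P_out = 176 × 746 = 131296 W
P_in = P_out / η = 131296 / 0.886 = 148190 W
I_L = P_in / (√3·V_L·cosφ) = 148190 / (1.732 × 208 × 0.86) = 478 A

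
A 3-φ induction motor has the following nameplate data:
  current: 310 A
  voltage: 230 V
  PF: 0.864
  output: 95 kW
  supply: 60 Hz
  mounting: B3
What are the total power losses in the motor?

P_in = √3·V·I·cosφ = 1.732×230×310×0.864 = 106697 W
P_out = 95000 W
Losses = P_in − P_out = 106697 − 95000 = 11697 W

11.7 kW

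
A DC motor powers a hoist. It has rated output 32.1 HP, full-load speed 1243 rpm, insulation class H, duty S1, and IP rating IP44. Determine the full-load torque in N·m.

P_out = 32.1 × 746 = 23947 W
ω = 2π × 1243/60 = 130.2 rad/s
τ = P_out/ω = 23947/130.2 = 184 N·m

184 N·m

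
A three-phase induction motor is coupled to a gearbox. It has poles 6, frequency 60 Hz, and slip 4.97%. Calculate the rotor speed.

1140 rpm

n_s = 120f/p = 120×60/6 = 1200 rpm
n = n_s(1 − s) = 1200 × (1 − 0.0497) = 1140 rpm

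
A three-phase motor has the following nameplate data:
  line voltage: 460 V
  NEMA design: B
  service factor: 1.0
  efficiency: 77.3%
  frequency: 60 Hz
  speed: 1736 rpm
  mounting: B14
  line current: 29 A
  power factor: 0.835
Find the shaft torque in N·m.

P_in = √3·V·I·cosφ = 1.732 × 460 × 29 × 0.835 = 19293 W
P_out = η·P_in = 0.773 × 19293 = 14913 W
n = 1736 rpm
ω = 2π×1736/60 = 181.8 rad/s
τ = P_out/ω = 14913/181.8 = 82 N·m

82 N·m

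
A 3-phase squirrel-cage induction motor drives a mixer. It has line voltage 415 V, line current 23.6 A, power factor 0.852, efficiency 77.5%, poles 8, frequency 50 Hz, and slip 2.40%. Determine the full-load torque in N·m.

146 N·m

P_in = √3·V·I·cosφ = 1.732 × 415 × 23.6 × 0.852 = 14453 W
P_out = η·P_in = 0.775 × 14453 = 11201 W
n_s = 120×50/8 = 750 rpm; n = 750×(1−0.024) = 732 rpm
ω = 2π×732/60 = 76.65 rad/s
τ = P_out/ω = 11201/76.65 = 146 N·m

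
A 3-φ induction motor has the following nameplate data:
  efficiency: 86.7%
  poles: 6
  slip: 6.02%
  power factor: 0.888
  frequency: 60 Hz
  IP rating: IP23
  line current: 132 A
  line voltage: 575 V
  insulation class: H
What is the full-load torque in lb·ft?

632 lb·ft

P_in = √3·V·I·cosφ = 1.732 × 575 × 132 × 0.888 = 116735 W
P_out = η·P_in = 0.867 × 116735 = 101209 W
n_s = 120×60/6 = 1200 rpm; n = 1200×(1−0.0602) = 1128 rpm
ω = 2π×1128/60 = 118.1 rad/s
τ = P_out/ω = 101209/118.1 = 857 N·m
In lb·ft: 857/1.356 = 632 lb·ft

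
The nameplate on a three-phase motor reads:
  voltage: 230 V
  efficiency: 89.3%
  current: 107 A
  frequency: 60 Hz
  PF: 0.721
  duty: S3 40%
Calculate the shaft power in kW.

27.4 kW

P_in = √3·V·I·cosφ = 1.732 × 230 × 107 × 0.721 = 30732 W
P_out = η·P_in = 0.893 × 30732 = 27444 W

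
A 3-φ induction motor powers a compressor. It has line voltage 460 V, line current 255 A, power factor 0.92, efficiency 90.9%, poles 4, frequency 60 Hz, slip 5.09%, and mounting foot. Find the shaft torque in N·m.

P_in = √3·V·I·cosφ = 1.732 × 460 × 255 × 0.92 = 186911 W
P_out = η·P_in = 0.909 × 186911 = 169902 W
n_s = 120×60/4 = 1800 rpm; n = 1800×(1−0.0509) = 1708 rpm
ω = 2π×1708/60 = 178.9 rad/s
τ = P_out/ω = 169902/178.9 = 950 N·m

950 N·m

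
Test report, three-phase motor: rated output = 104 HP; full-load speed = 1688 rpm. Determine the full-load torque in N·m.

439 N·m

P_out = 104 × 746 = 77584 W
ω = 2π × 1688/60 = 176.8 rad/s
τ = P_out/ω = 77584/176.8 = 439 N·m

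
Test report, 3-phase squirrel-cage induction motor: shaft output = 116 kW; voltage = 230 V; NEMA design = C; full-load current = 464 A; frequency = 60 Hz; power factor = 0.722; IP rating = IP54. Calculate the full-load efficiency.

86.9 %

P_out = 116 kW = 116000 W
P_in = √3·V_L·I_L·cosφ = 1.732 × 230 × 464 × 0.722 = 133454 W
η = P_out / P_in = 116000 / 133454 = 0.869 = 86.9%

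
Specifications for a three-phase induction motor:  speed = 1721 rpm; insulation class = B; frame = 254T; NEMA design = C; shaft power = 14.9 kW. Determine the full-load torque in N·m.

ω = 2π × 1721/60 = 180.2 rad/s
τ = P/ω = 14900/180.2 = 82.7 N·m

82.7 N·m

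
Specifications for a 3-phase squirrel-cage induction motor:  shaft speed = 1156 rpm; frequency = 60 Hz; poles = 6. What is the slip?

3.7 %

n_s = 120f/p = 120×60/6 = 1200 rpm
s = (n_s − n)/n_s = (1200 − 1156)/1200 = 0.0367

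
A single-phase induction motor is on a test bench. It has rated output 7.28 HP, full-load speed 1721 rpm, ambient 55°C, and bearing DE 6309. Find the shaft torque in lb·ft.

22.2 lb·ft

P_out = 7.28 × 746 = 5431 W
ω = 2π × 1721/60 = 180.2 rad/s
τ = P_out/ω = 5431/180.2 = 30.14 N·m
In lb·ft: 30.14/1.356 = 22.2 lb·ft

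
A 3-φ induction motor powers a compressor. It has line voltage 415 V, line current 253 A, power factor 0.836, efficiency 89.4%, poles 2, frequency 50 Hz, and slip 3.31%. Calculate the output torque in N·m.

P_in = √3·V·I·cosφ = 1.732 × 415 × 253 × 0.836 = 152028 W
P_out = η·P_in = 0.894 × 152028 = 135913 W
n_s = 120×50/2 = 3000 rpm; n = 3000×(1−0.0331) = 2901 rpm
ω = 2π×2901/60 = 303.8 rad/s
τ = P_out/ω = 135913/303.8 = 447 N·m

447 N·m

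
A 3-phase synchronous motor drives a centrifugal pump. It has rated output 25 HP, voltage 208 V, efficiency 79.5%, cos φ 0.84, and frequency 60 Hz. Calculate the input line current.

P_out = 25 × 746 = 18650 W
P_in = P_out / η = 18650 / 0.795 = 23459 W
I_L = P_in / (√3·V_L·cosφ) = 23459 / (1.732 × 208 × 0.84) = 77.5 A

77.5 A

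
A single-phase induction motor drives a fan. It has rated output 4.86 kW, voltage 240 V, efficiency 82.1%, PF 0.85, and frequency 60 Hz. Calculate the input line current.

29 A

P_out = 4.86 kW = 4860 W
P_in = P_out / η = 4860 / 0.821 = 5920 W
I = P_in / (V·cosφ) = 5920 / (240 × 0.85) = 29 A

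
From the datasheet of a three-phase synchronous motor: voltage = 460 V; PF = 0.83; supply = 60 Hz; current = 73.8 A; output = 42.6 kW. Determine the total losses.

P_in = √3·V·I·cosφ = 1.732×460×73.8×0.83 = 48802 W
P_out = 42600 W
Losses = P_in − P_out = 48802 − 42600 = 6202 W

6200 W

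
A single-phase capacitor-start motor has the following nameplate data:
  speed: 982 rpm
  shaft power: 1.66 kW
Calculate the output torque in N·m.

16.1 N·m

ω = 2π × 982/60 = 102.8 rad/s
τ = P/ω = 1660/102.8 = 16.1 N·m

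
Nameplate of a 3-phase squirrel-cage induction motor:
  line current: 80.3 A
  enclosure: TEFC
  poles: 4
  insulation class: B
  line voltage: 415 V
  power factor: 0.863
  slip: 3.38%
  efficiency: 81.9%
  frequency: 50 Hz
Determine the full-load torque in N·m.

P_in = √3·V·I·cosφ = 1.732 × 415 × 80.3 × 0.863 = 49811 W
P_out = η·P_in = 0.819 × 49811 = 40795 W
n_s = 120×50/4 = 1500 rpm; n = 1500×(1−0.0338) = 1449 rpm
ω = 2π×1449/60 = 151.7 rad/s
τ = P_out/ω = 40795/151.7 = 269 N·m

269 N·m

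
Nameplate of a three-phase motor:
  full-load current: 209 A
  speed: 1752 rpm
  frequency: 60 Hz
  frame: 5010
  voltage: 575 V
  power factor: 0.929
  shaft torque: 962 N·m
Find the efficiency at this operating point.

91.3 %

ω = 2π × 1752/60 = 183.5 rad/s; P_out = τω = 962 × 183.5 = 176527 W
P_in = √3·V_L·I_L·cosφ = 1.732 × 575 × 209 × 0.929 = 193365 W
η = P_out / P_in = 176527 / 193365 = 0.913 = 91.3%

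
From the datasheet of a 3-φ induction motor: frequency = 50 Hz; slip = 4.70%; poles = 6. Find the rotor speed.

953 rpm

n_s = 120f/p = 120×50/6 = 1000 rpm
n = n_s(1 − s) = 1000 × (1 − 0.047) = 953 rpm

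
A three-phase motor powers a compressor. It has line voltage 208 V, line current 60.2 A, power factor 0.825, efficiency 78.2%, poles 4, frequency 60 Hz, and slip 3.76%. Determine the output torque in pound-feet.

P_in = √3·V·I·cosφ = 1.732 × 208 × 60.2 × 0.825 = 17892 W
P_out = η·P_in = 0.782 × 17892 = 13992 W
n_s = 120×60/4 = 1800 rpm; n = 1800×(1−0.0376) = 1732 rpm
ω = 2π×1732/60 = 181.4 rad/s
τ = P_out/ω = 13992/181.4 = 77.13 N·m
In lb·ft: 77.13/1.356 = 56.9 lb·ft

56.9 lb·ft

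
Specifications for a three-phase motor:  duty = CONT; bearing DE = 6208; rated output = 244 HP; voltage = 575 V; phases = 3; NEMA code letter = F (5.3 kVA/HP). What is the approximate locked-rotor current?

1300 A

S_LR = 5.3 × 244 = 1293.2 kVA
I_LR = S_LR/(√3·V_L) = 1293200/(1.732×575) = 1300 A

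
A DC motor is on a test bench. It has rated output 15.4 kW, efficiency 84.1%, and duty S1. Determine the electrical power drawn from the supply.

18.3 kW

P_out = 15400 W
P_in = P_out/η = 15400/0.841 = 18312 W = 18.3 kW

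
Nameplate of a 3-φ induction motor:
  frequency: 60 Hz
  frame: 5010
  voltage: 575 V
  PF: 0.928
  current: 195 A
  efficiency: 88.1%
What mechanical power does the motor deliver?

159 kW

P_in = √3·V·I·cosφ = 1.732 × 575 × 195 × 0.928 = 180218 W
P_out = η·P_in = 0.881 × 180218 = 158772 W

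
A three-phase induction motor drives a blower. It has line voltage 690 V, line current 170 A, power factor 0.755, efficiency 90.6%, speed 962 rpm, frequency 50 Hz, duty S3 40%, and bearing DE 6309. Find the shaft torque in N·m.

1380 N·m

P_in = √3·V·I·cosφ = 1.732 × 690 × 170 × 0.755 = 153389 W
P_out = η·P_in = 0.906 × 153389 = 138970 W
n = 962 rpm
ω = 2π×962/60 = 100.7 rad/s
τ = P_out/ω = 138970/100.7 = 1380 N·m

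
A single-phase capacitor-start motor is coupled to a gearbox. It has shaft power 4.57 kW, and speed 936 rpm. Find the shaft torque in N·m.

ω = 2π × 936/60 = 98.02 rad/s
τ = P/ω = 4570/98.02 = 46.6 N·m

46.6 N·m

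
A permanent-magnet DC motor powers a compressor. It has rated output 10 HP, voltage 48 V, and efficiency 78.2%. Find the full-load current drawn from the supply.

P_out = 10 × 746 = 7460 W
P_in = P_out / η = 7460 / 0.782 = 9540 W
I = P_in / V = 9540 / 48 = 199 A

199 A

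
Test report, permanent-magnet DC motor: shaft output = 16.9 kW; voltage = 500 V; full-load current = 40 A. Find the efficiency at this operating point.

P_out = 16.9 kW = 16900 W
P_in = V·I = 500 × 40 = 20000 W
η = P_out / P_in = 16900 / 20000 = 0.845 = 84.5%

84.5 %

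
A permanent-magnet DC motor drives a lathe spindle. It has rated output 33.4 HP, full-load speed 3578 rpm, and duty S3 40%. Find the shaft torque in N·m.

66.5 N·m

P_out = 33.4 × 746 = 24916 W
ω = 2π × 3578/60 = 374.7 rad/s
τ = P_out/ω = 24916/374.7 = 66.5 N·m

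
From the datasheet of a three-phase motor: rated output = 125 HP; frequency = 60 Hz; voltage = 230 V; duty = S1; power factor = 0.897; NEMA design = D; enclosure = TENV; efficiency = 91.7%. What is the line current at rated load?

285 A

P_out = 125 × 746 = 93250 W
P_in = P_out / η = 93250 / 0.917 = 101690 W
I_L = P_in / (√3·V_L·cosφ) = 101690 / (1.732 × 230 × 0.897) = 285 A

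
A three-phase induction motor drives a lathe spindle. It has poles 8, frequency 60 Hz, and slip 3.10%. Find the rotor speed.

872 rpm

n_s = 120f/p = 120×60/8 = 900 rpm
n = n_s(1 − s) = 900 × (1 − 0.031) = 872 rpm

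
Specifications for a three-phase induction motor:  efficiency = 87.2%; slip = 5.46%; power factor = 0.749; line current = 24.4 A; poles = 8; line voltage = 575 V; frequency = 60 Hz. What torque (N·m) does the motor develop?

178 N·m

P_in = √3·V·I·cosφ = 1.732 × 575 × 24.4 × 0.749 = 18201 W
P_out = η·P_in = 0.872 × 18201 = 15871 W
n_s = 120×60/8 = 900 rpm; n = 900×(1−0.0546) = 851 rpm
ω = 2π×851/60 = 89.12 rad/s
τ = P_out/ω = 15871/89.12 = 178 N·m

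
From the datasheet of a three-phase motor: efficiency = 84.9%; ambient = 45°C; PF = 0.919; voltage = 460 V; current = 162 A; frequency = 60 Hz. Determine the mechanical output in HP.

135 HP

P_in = √3·V·I·cosφ = 1.732 × 460 × 162 × 0.919 = 118614 W
P_out = η·P_in = 0.849 × 118614 = 100703 W
= 100703/746 = 135 HP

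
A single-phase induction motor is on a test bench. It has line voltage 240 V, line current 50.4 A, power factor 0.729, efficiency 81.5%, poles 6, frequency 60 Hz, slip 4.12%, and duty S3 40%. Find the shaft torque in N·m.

P_in = V·I·cosφ = 240 × 50.4 × 0.729 = 8818 W
P_out = η·P_in = 0.815 × 8818 = 7187 W
n_s = 120×60/6 = 1200 rpm; n = 1200×(1−0.0412) = 1151 rpm
ω = 2π×1151/60 = 120.5 rad/s
τ = P_out/ω = 7187/120.5 = 59.6 N·m

59.6 N·m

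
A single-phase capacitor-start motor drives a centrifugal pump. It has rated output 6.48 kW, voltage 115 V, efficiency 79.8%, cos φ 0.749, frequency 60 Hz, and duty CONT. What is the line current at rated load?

P_out = 6.48 kW = 6480 W
P_in = P_out / η = 6480 / 0.798 = 8120 W
I = P_in / (V·cosφ) = 8120 / (115 × 0.749) = 94.3 A

94.3 A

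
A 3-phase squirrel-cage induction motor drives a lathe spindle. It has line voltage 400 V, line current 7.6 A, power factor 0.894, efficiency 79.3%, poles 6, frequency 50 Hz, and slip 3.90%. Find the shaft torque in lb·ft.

27.4 lb·ft

P_in = √3·V·I·cosφ = 1.732 × 400 × 7.6 × 0.894 = 4707 W
P_out = η·P_in = 0.793 × 4707 = 3733 W
n_s = 120×50/6 = 1000 rpm; n = 1000×(1−0.039) = 961 rpm
ω = 2π×961/60 = 100.6 rad/s
τ = P_out/ω = 3733/100.6 = 37.11 N·m
In lb·ft: 37.11/1.356 = 27.4 lb·ft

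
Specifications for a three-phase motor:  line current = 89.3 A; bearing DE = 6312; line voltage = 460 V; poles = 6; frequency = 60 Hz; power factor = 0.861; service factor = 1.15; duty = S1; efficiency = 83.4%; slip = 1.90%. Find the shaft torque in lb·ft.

306 lb·ft

P_in = √3·V·I·cosφ = 1.732 × 460 × 89.3 × 0.861 = 61258 W
P_out = η·P_in = 0.834 × 61258 = 51089 W
n_s = 120×60/6 = 1200 rpm; n = 1200×(1−0.019) = 1177 rpm
ω = 2π×1177/60 = 123.3 rad/s
τ = P_out/ω = 51089/123.3 = 414.3 N·m
In lb·ft: 414.3/1.356 = 306 lb·ft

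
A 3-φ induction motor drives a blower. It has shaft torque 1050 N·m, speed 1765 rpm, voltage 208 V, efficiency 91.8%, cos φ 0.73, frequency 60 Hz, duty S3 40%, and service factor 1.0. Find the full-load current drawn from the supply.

804 A

ω = 2π×1765/60 = 184.8 rad/s; P_out = τω = 1050 × 184.8 = 194040 W
P_in = P_out / η = 194040 / 0.918 = 211373 W
I_L = P_in / (√3·V_L·cosφ) = 211373 / (1.732 × 208 × 0.73) = 804 A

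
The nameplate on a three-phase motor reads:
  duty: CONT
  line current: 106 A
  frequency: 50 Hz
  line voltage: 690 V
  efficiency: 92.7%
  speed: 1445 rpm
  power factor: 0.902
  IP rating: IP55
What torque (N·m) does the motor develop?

700 N·m

P_in = √3·V·I·cosφ = 1.732 × 690 × 106 × 0.902 = 114264 W
P_out = η·P_in = 0.927 × 114264 = 105923 W
n = 1445 rpm
ω = 2π×1445/60 = 151.3 rad/s
τ = P_out/ω = 105923/151.3 = 700 N·m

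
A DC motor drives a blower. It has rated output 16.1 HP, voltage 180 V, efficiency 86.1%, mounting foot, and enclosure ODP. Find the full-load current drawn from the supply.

P_out = 16.1 × 746 = 12011 W
P_in = P_out / η = 12011 / 0.861 = 13950 W
I = P_in / V = 13950 / 180 = 77.5 A

77.5 A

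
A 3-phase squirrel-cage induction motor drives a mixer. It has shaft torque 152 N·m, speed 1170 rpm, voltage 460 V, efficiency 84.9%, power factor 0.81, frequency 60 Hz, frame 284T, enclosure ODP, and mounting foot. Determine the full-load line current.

ω = 2π×1170/60 = 122.5 rad/s; P_out = τω = 152 × 122.5 = 18620 W
P_in = P_out / η = 18620 / 0.849 = 21932 W
I_L = P_in / (√3·V_L·cosφ) = 21932 / (1.732 × 460 × 0.81) = 34 A

34 A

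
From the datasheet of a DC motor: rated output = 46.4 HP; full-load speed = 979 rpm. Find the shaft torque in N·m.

P_out = 46.4 × 746 = 34614 W
ω = 2π × 979/60 = 102.5 rad/s
τ = P_out/ω = 34614/102.5 = 338 N·m

338 N·m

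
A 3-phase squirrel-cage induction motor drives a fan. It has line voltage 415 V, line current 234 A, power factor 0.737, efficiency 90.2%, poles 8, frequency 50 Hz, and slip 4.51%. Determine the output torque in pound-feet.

1100 lb·ft

P_in = √3·V·I·cosφ = 1.732 × 415 × 234 × 0.737 = 123959 W
P_out = η·P_in = 0.902 × 123959 = 111811 W
n_s = 120×50/8 = 750 rpm; n = 750×(1−0.0451) = 716 rpm
ω = 2π×716/60 = 74.98 rad/s
τ = P_out/ω = 111811/74.98 = 1491 N·m
In lb·ft: 1491/1.356 = 1100 lb·ft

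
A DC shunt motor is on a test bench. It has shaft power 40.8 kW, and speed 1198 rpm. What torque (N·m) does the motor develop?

ω = 2π × 1198/60 = 125.5 rad/s
τ = P/ω = 40800/125.5 = 325 N·m

325 N·m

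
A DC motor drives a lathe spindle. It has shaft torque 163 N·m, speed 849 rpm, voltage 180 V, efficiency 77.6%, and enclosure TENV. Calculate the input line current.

104 A

ω = 2π×849/60 = 88.91 rad/s; P_out = τω = 163 × 88.91 = 14492 W
P_in = P_out / η = 14492 / 0.776 = 18675 W
I = P_in / V = 18675 / 180 = 104 A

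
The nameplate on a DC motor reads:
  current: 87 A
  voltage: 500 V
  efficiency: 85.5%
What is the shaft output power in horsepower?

49.9 HP

P_in = V·I = 500 × 87 = 43500 W
P_out = η·P_in = 0.855 × 43500 = 37193 W
= 37193/746 = 49.9 HP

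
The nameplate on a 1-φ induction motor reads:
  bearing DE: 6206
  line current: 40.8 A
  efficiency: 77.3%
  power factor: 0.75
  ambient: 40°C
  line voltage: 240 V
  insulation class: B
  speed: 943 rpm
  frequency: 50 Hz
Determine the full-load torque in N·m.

57.5 N·m

P_in = V·I·cosφ = 240 × 40.8 × 0.75 = 7344 W
P_out = η·P_in = 0.773 × 7344 = 5677 W
n = 943 rpm
ω = 2π×943/60 = 98.75 rad/s
τ = P_out/ω = 5677/98.75 = 57.5 N·m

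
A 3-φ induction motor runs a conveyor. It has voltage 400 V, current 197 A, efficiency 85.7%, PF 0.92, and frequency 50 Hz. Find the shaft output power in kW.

P_in = √3·V·I·cosφ = 1.732 × 400 × 197 × 0.92 = 125563 W
P_out = η·P_in = 0.857 × 125563 = 107607 W

108 kW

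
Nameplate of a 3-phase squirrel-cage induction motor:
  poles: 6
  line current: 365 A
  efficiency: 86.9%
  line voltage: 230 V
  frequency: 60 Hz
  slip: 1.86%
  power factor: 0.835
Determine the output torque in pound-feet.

P_in = √3·V·I·cosφ = 1.732 × 230 × 365 × 0.835 = 121410 W
P_out = η·P_in = 0.869 × 121410 = 105505 W
n_s = 120×60/6 = 1200 rpm; n = 1200×(1−0.0186) = 1178 rpm
ω = 2π×1178/60 = 123.4 rad/s
τ = P_out/ω = 105505/123.4 = 855 N·m
In lb·ft: 855/1.356 = 631 lb·ft

631 lb·ft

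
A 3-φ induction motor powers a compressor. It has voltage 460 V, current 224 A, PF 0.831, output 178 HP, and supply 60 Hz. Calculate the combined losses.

P_in = √3·V·I·cosφ = 1.732×460×224×0.831 = 148305 W
P_out = 178×746 = 132788 W
Losses = P_in − P_out = 148305 − 132788 = 15517 W

15500 W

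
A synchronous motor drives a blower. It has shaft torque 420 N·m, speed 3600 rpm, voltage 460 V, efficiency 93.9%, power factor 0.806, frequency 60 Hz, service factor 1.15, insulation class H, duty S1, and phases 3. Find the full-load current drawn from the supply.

263 A

ω = 2π×3600/60 = 377 rad/s; P_out = τω = 420 × 377 = 158340 W
P_in = P_out / η = 158340 / 0.939 = 168626 W
I_L = P_in / (√3·V_L·cosφ) = 168626 / (1.732 × 460 × 0.806) = 263 A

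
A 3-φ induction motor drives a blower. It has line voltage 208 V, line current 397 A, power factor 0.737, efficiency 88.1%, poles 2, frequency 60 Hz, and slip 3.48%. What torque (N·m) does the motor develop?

255 N·m

P_in = √3·V·I·cosφ = 1.732 × 208 × 397 × 0.737 = 105407 W
P_out = η·P_in = 0.881 × 105407 = 92864 W
n_s = 120×60/2 = 3600 rpm; n = 3600×(1−0.0348) = 3475 rpm
ω = 2π×3475/60 = 363.9 rad/s
τ = P_out/ω = 92864/363.9 = 255 N·m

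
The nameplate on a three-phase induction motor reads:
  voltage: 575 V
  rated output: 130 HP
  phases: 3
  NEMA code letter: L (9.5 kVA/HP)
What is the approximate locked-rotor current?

1240 A

S_LR = 9.5 × 130 = 1235 kVA
I_LR = S_LR/(√3·V_L) = 1235000/(1.732×575) = 1240 A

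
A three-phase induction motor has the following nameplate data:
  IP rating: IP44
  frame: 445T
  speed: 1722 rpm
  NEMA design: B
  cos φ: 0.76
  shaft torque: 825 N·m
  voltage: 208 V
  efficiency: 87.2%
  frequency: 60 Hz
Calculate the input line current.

623 A

ω = 2π×1722/60 = 180.3 rad/s; P_out = τω = 825 × 180.3 = 148748 W
P_in = P_out / η = 148748 / 0.872 = 170583 W
I_L = P_in / (√3·V_L·cosφ) = 170583 / (1.732 × 208 × 0.76) = 623 A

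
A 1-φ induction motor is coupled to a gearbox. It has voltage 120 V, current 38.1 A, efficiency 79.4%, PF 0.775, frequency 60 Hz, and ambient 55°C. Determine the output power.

P_in = V·I·cosφ = 120 × 38.1 × 0.775 = 3543 W
P_out = η·P_in = 0.794 × 3543 = 2813 W

2.81 kW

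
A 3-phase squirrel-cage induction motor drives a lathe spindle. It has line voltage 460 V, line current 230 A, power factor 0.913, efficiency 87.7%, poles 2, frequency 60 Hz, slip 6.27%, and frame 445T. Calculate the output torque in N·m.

P_in = √3·V·I·cosφ = 1.732 × 460 × 230 × 0.913 = 167303 W
P_out = η·P_in = 0.877 × 167303 = 146725 W
n_s = 120×60/2 = 3600 rpm; n = 3600×(1−0.0627) = 3374 rpm
ω = 2π×3374/60 = 353.3 rad/s
τ = P_out/ω = 146725/353.3 = 415 N·m

415 N·m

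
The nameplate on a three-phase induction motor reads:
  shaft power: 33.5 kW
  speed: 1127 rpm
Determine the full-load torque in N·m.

284 N·m

ω = 2π × 1127/60 = 118 rad/s
τ = P/ω = 33500/118 = 284 N·m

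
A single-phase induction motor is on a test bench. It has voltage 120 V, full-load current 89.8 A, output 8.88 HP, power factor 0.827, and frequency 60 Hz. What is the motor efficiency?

74.3 %

P_out = 8.88 × 746 = 6624 W
P_in = V·I·cosφ = 120 × 89.8 × 0.827 = 8912 W
η = P_out / P_in = 6624 / 8912 = 0.743 = 74.3%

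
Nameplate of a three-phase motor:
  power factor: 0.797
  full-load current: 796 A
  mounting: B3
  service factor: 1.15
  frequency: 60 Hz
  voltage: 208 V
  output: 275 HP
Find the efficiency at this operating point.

P_out = 275 × 746 = 205150 W
P_in = √3·V_L·I_L·cosφ = 1.732 × 208 × 796 × 0.797 = 228551 W
η = P_out / P_in = 205150 / 228551 = 0.898 = 89.8%

89.8 %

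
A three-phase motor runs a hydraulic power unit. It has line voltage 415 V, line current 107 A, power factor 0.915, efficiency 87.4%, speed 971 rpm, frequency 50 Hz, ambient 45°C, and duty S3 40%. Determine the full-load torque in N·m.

P_in = √3·V·I·cosφ = 1.732 × 415 × 107 × 0.915 = 70372 W
P_out = η·P_in = 0.874 × 70372 = 61505 W
n = 971 rpm
ω = 2π×971/60 = 101.7 rad/s
τ = P_out/ω = 61505/101.7 = 605 N·m

605 N·m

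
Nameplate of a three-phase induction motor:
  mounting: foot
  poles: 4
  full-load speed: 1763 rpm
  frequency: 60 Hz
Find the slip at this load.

2.1 %

n_s = 120f/p = 120×60/4 = 1800 rpm
s = (n_s − n)/n_s = (1800 − 1763)/1800 = 0.0206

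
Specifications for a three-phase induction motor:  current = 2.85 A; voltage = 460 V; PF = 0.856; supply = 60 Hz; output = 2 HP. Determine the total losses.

P_in = √3·V·I·cosφ = 1.732×460×2.85×0.856 = 1944 W
P_out = 2×746 = 1492 W
Losses = P_in − P_out = 1944 − 1492 = 452 W

452 W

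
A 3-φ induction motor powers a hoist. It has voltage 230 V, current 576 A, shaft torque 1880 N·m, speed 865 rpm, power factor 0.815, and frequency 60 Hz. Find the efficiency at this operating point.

91.1 %

ω = 2π × 865/60 = 90.58 rad/s; P_out = τω = 1880 × 90.58 = 170290 W
P_in = √3·V_L·I_L·cosφ = 1.732 × 230 × 576 × 0.815 = 187006 W
η = P_out / P_in = 170290 / 187006 = 0.911 = 91.1%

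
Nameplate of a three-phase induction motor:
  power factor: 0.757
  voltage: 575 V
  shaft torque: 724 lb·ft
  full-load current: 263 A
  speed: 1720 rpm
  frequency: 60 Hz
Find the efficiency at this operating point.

τ = 724 lb·ft × 1.356 = 981.7 N·m
ω = 2π × 1720/60 = 180.1 rad/s; P_out = τω = 981.7 × 180.1 = 176804 W
P_in = √3·V_L·I_L·cosφ = 1.732 × 575 × 263 × 0.757 = 198275 W
η = P_out / P_in = 176804 / 198275 = 0.892 = 89.2%

89.2 %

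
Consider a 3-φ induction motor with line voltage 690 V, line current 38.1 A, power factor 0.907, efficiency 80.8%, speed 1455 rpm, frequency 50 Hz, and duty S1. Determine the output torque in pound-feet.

162 lb·ft

P_in = √3·V·I·cosφ = 1.732 × 690 × 38.1 × 0.907 = 41298 W
P_out = η·P_in = 0.808 × 41298 = 33369 W
n = 1455 rpm
ω = 2π×1455/60 = 152.4 rad/s
τ = P_out/ω = 33369/152.4 = 219 N·m
In lb·ft: 219/1.356 = 162 lb·ft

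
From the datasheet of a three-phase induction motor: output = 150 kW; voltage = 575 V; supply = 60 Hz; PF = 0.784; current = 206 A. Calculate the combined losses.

10.8 kW

P_in = √3·V·I·cosφ = 1.732×575×206×0.784 = 160842 W
P_out = 150000 W
Losses = P_in − P_out = 160842 − 150000 = 10842 W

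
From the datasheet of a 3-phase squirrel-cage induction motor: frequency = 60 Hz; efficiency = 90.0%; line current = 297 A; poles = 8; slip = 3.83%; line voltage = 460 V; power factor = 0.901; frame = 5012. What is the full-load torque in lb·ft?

1560 lb·ft

P_in = √3·V·I·cosφ = 1.732 × 460 × 297 × 0.901 = 213200 W
P_out = η·P_in = 0.9 × 213200 = 191880 W
n_s = 120×60/8 = 900 rpm; n = 900×(1−0.0383) = 866 rpm
ω = 2π×866/60 = 90.69 rad/s
τ = P_out/ω = 191880/90.69 = 2116 N·m
In lb·ft: 2116/1.356 = 1560 lb·ft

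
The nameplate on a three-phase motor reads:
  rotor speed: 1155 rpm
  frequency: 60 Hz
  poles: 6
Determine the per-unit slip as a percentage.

3.8 %

n_s = 120f/p = 120×60/6 = 1200 rpm
s = (n_s − n)/n_s = (1200 − 1155)/1200 = 0.0375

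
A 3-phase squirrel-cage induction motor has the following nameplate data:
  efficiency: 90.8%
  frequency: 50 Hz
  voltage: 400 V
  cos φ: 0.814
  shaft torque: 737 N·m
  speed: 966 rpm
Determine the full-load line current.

146 A

ω = 2π×966/60 = 101.2 rad/s; P_out = τω = 737 × 101.2 = 74584 W
P_in = P_out / η = 74584 / 0.908 = 82141 W
I_L = P_in / (√3·V_L·cosφ) = 82141 / (1.732 × 400 × 0.814) = 146 A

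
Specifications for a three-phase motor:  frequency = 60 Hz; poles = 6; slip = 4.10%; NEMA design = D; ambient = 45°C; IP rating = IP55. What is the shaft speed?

1151 rpm

n_s = 120f/p = 120×60/6 = 1200 rpm
n = n_s(1 − s) = 1200 × (1 − 0.041) = 1151 rpm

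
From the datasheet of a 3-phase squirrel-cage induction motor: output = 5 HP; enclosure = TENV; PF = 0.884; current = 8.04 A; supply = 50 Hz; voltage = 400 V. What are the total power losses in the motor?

P_in = √3·V·I·cosφ = 1.732×400×8.04×0.884 = 4924 W
P_out = 5×746 = 3730 W
Losses = P_in − P_out = 4924 − 3730 = 1194 W

1.19 kW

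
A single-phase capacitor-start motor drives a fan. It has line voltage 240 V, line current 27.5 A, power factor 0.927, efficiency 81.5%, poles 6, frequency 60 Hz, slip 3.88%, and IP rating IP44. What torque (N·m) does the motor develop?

P_in = V·I·cosφ = 240 × 27.5 × 0.927 = 6118 W
P_out = η·P_in = 0.815 × 6118 = 4986 W
n_s = 120×60/6 = 1200 rpm; n = 1200×(1−0.0388) = 1153 rpm
ω = 2π×1153/60 = 120.7 rad/s
τ = P_out/ω = 4986/120.7 = 41.3 N·m

41.3 N·m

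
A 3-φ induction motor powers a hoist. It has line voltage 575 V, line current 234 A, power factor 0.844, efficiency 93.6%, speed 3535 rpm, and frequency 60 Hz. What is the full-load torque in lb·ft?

P_in = √3·V·I·cosφ = 1.732 × 575 × 234 × 0.844 = 196686 W
P_out = η·P_in = 0.936 × 196686 = 184098 W
n = 3535 rpm
ω = 2π×3535/60 = 370.2 rad/s
τ = P_out/ω = 184098/370.2 = 497.3 N·m
In lb·ft: 497.3/1.356 = 367 lb·ft

367 lb·ft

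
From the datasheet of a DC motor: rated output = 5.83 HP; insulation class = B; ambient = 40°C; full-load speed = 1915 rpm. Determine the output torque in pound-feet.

16 lb·ft

P_out = 5.83 × 746 = 4349 W
ω = 2π × 1915/60 = 200.5 rad/s
τ = P_out/ω = 4349/200.5 = 21.69 N·m
In lb·ft: 21.69/1.356 = 16 lb·ft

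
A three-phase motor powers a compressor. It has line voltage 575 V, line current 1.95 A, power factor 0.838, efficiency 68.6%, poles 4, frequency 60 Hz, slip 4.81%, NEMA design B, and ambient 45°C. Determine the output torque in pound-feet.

4.59 lb·ft

P_in = √3·V·I·cosφ = 1.732 × 575 × 1.95 × 0.838 = 1627 W
P_out = η·P_in = 0.686 × 1627 = 1116 W
n_s = 120×60/4 = 1800 rpm; n = 1800×(1−0.0481) = 1713 rpm
ω = 2π×1713/60 = 179.4 rad/s
τ = P_out/ω = 1116/179.4 = 6.221 N·m
In lb·ft: 6.221/1.356 = 4.59 lb·ft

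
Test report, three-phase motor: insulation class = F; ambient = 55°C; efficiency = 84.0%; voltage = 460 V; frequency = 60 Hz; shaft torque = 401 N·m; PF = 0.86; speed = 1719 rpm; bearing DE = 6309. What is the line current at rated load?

125 A

ω = 2π×1719/60 = 180 rad/s; P_out = τω = 401 × 180 = 72180 W
P_in = P_out / η = 72180 / 0.840 = 85929 W
I_L = P_in / (√3·V_L·cosφ) = 85929 / (1.732 × 460 × 0.86) = 125 A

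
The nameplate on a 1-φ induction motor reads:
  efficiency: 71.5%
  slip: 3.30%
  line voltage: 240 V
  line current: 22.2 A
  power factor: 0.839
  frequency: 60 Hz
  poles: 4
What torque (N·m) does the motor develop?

P_in = V·I·cosφ = 240 × 22.2 × 0.839 = 4470 W
P_out = η·P_in = 0.715 × 4470 = 3196 W
n_s = 120×60/4 = 1800 rpm; n = 1800×(1−0.033) = 1741 rpm
ω = 2π×1741/60 = 182.3 rad/s
τ = P_out/ω = 3196/182.3 = 17.5 N·m

17.5 N·m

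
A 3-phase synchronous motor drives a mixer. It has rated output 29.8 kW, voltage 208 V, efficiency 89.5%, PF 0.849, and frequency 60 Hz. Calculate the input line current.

P_out = 29.8 kW = 29800 W
P_in = P_out / η = 29800 / 0.895 = 33296 W
I_L = P_in / (√3·V_L·cosφ) = 33296 / (1.732 × 208 × 0.849) = 109 A

109 A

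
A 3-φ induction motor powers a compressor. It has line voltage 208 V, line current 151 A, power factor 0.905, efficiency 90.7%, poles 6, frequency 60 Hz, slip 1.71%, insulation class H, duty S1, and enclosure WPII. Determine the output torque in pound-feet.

267 lb·ft

P_in = √3·V·I·cosφ = 1.732 × 208 × 151 × 0.905 = 49231 W
P_out = η·P_in = 0.907 × 49231 = 44653 W
n_s = 120×60/6 = 1200 rpm; n = 1200×(1−0.0171) = 1179 rpm
ω = 2π×1179/60 = 123.5 rad/s
τ = P_out/ω = 44653/123.5 = 361.6 N·m
In lb·ft: 361.6/1.356 = 267 lb·ft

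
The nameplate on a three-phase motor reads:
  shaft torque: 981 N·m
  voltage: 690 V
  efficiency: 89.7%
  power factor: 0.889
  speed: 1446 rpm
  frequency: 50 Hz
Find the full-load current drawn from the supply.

ω = 2π×1446/60 = 151.4 rad/s; P_out = τω = 981 × 151.4 = 148523 W
P_in = P_out / η = 148523 / 0.897 = 165577 W
I_L = P_in / (√3·V_L·cosφ) = 165577 / (1.732 × 690 × 0.889) = 156 A

156 A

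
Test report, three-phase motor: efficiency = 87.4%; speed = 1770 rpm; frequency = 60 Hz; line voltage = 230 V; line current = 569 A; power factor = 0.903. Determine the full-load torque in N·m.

P_in = √3·V·I·cosφ = 1.732 × 230 × 569 × 0.903 = 204680 W
P_out = η·P_in = 0.874 × 204680 = 178890 W
n = 1770 rpm
ω = 2π×1770/60 = 185.4 rad/s
τ = P_out/ω = 178890/185.4 = 965 N·m

965 N·m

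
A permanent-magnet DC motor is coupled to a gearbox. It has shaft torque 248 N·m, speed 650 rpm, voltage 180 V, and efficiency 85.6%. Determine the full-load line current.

110 A

ω = 2π×650/60 = 68.07 rad/s; P_out = τω = 248 × 68.07 = 16881 W
P_in = P_out / η = 16881 / 0.856 = 19721 W
I = P_in / V = 19721 / 180 = 110 A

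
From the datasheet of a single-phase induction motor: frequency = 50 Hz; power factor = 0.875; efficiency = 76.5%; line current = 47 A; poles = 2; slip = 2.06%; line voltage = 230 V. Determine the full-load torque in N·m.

P_in = V·I·cosφ = 230 × 47 × 0.875 = 9459 W
P_out = η·P_in = 0.765 × 9459 = 7236 W
n_s = 120×50/2 = 3000 rpm; n = 3000×(1−0.0206) = 2938 rpm
ω = 2π×2938/60 = 307.7 rad/s
τ = P_out/ω = 7236/307.7 = 23.5 N·m

23.5 N·m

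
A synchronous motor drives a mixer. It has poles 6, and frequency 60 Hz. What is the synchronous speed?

n_s = 120f/p = 120×60/6 = 1200 rpm

1200 rpm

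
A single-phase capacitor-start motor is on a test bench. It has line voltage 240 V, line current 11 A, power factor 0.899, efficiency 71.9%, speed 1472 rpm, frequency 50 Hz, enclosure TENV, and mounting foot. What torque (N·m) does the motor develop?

P_in = V·I·cosφ = 240 × 11 × 0.899 = 2373 W
P_out = η·P_in = 0.719 × 2373 = 1706 W
n = 1472 rpm
ω = 2π×1472/60 = 154.1 rad/s
τ = P_out/ω = 1706/154.1 = 11.1 N·m

11.1 N·m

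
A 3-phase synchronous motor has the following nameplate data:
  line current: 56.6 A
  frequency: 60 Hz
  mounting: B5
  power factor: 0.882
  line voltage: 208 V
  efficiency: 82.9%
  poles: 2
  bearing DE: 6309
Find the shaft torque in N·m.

P_in = √3·V·I·cosφ = 1.732 × 208 × 56.6 × 0.882 = 17984 W
P_out = η·P_in = 0.829 × 17984 = 14909 W
n = n_s = 120×60/2 = 3600 rpm (synchronous)
ω = 2π×3600/60 = 377 rad/s
τ = P_out/ω = 14909/377 = 39.5 N·m

39.5 N·m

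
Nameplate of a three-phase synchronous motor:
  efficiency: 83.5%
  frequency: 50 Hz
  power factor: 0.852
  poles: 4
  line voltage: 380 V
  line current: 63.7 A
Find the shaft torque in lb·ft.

P_in = √3·V·I·cosφ = 1.732 × 380 × 63.7 × 0.852 = 35720 W
P_out = η·P_in = 0.835 × 35720 = 29826 W
n = n_s = 120×50/4 = 1500 rpm (synchronous)
ω = 2π×1500/60 = 157.1 rad/s
τ = P_out/ω = 29826/157.1 = 189.9 N·m
In lb·ft: 189.9/1.356 = 140 lb·ft

140 lb·ft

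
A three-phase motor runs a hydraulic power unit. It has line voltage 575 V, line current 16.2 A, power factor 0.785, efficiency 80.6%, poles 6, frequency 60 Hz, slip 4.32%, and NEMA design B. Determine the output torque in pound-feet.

P_in = √3·V·I·cosφ = 1.732 × 575 × 16.2 × 0.785 = 12665 W
P_out = η·P_in = 0.806 × 12665 = 10208 W
n_s = 120×60/6 = 1200 rpm; n = 1200×(1−0.0432) = 1148 rpm
ω = 2π×1148/60 = 120.2 rad/s
τ = P_out/ω = 10208/120.2 = 84.93 N·m
In lb·ft: 84.93/1.356 = 62.6 lb·ft

62.6 lb·ft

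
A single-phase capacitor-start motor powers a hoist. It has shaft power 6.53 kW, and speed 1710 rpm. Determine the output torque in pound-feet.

ω = 2π × 1710/60 = 179.1 rad/s
τ = P/ω = 6530/179.1 = 36.46 N·m
In lb·ft: 36.46/1.356 = 26.9 lb·ft

26.9 lb·ft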